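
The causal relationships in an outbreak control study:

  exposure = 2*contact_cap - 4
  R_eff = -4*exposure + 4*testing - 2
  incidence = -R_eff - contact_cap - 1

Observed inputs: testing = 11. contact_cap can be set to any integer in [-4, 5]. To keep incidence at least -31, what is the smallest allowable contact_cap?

contact_cap = 4

Substituting into the R_eff equation gives R_eff = -8*contact_cap + 58.
Substituting into the incidence equation gives incidence = 7*contact_cap - 59.
Require 7*contact_cap - 59 ≥ -31, so contact_cap ≥ 4.
The smallest integer in [-4, 5] satisfying this is 4.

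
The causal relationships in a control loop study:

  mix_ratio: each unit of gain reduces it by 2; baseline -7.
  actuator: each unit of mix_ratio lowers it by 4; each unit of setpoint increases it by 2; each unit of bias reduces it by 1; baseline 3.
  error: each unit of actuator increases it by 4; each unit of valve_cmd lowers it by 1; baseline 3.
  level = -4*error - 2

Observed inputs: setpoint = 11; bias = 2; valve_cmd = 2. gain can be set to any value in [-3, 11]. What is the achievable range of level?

-2230 to -438

Substituting into the actuator equation gives actuator = 8*gain + 51.
Substituting into the error equation gives error = 32*gain + 205.
level becomes -128*gain - 822.
Linear in gain, so extremes are at the endpoints: gain = -3 gives level = -438; gain = 11 gives level = -2230.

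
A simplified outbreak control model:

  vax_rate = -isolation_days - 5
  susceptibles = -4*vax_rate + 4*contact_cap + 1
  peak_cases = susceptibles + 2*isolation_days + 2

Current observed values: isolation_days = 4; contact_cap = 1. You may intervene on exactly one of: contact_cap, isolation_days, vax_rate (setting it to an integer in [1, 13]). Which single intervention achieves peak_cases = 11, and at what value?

Intervening on contact_cap: peak_cases = 4*contact_cap + 47. Reaching 11 requires contact_cap = -9, outside [1, 13].
Intervening on isolation_days: peak_cases = 6*isolation_days + 27. Reaching 11 requires isolation_days = -8/3, not an integer.
Intervening on vax_rate: with other inputs at their observed values, peak_cases = -4*vax_rate + 15. Solving for 11 gives vax_rate = 1, within [1, 13].

set vax_rate = 1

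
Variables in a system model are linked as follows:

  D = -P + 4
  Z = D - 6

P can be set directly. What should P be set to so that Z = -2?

P = 0

Substituting into the Z equation gives Z = -P - 2.
Solve -P - 2 = -2: P = (-2 + 2) / -1 = 0.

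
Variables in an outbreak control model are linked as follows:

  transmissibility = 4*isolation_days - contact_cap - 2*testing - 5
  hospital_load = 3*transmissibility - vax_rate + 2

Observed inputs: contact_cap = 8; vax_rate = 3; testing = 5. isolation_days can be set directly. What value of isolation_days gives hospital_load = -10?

Substituting into the transmissibility equation gives transmissibility = 4*isolation_days - 23.
So hospital_load = 12*isolation_days - 70.
Solve 12*isolation_days - 70 = -10: isolation_days = (-10 + 70) / 12 = 5.

isolation_days = 5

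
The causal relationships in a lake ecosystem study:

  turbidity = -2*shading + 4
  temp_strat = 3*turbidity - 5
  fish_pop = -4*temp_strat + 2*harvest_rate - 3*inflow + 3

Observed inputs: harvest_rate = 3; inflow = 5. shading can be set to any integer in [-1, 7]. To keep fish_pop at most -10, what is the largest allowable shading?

Substituting into the temp_strat equation gives temp_strat = -6*shading + 7.
Substituting into the fish_pop equation gives fish_pop = 24*shading - 34.
Require 24*shading - 34 ≤ -10, so shading ≤ 1.
The largest integer in [-1, 7] satisfying this is 1.

shading = 1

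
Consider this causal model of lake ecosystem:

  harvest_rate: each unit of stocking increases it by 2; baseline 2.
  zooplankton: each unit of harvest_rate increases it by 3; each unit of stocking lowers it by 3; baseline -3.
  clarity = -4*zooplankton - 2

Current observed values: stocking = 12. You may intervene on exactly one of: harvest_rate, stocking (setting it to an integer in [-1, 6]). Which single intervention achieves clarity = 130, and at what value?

Intervening on harvest_rate: with other inputs at their observed values, clarity = -12*harvest_rate + 154. Solving for 130 gives harvest_rate = 2, within [-1, 6].
Intervening on stocking: clarity = -12*stocking - 14. Reaching 130 requires stocking = -12, outside [-1, 6].

set harvest_rate = 2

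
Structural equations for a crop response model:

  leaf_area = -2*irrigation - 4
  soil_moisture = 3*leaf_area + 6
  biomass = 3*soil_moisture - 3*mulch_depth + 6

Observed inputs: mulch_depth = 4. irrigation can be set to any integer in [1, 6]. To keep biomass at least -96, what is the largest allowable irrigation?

irrigation = 4

Substituting into the soil_moisture equation gives soil_moisture = -6*irrigation - 6.
Substituting into the biomass equation gives biomass = -18*irrigation - 24.
Require -18*irrigation - 24 ≥ -96, so irrigation ≤ 4.
The largest integer in [1, 6] satisfying this is 4.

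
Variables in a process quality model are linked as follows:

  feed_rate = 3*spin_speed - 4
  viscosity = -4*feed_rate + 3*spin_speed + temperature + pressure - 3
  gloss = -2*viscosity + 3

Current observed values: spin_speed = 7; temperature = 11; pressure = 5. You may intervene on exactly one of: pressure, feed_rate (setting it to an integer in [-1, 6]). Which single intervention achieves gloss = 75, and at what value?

Intervening on pressure: with other inputs at their observed values, gloss = -2*pressure + 81. Solving for 75 gives pressure = 3, within [-1, 6].
Intervening on feed_rate: gloss = 8*feed_rate - 65. Reaching 75 requires feed_rate = 35/2, not an integer.

set pressure = 3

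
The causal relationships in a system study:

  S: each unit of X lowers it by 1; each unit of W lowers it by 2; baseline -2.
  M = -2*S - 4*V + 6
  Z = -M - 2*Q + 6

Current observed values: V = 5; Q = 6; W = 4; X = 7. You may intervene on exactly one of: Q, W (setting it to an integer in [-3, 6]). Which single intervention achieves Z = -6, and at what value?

Intervening on Q: Z = -2*Q - 14. Reaching -6 requires Q = -4, outside [-3, 6].
Intervening on W: with other inputs at their observed values, Z = -4*W - 10. Solving for -6 gives W = -1, within [-3, 6].

set W = -1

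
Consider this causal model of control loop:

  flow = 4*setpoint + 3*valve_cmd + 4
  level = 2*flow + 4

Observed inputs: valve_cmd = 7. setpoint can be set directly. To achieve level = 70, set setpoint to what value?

setpoint = 2

Substituting into the flow equation gives flow = 4*setpoint + 25.
Substituting into the level equation gives level = 8*setpoint + 54.
Solve 8*setpoint + 54 = 70: setpoint = (70 - 54) / 8 = 2.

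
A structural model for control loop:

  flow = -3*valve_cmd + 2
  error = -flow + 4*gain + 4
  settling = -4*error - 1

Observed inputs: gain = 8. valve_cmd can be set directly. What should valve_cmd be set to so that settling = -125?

valve_cmd = -1

Substituting into the error equation gives error = 3*valve_cmd + 34.
Substituting into the settling equation gives settling = -12*valve_cmd - 137.
Solve -12*valve_cmd - 137 = -125: valve_cmd = (-125 + 137) / -12 = -1.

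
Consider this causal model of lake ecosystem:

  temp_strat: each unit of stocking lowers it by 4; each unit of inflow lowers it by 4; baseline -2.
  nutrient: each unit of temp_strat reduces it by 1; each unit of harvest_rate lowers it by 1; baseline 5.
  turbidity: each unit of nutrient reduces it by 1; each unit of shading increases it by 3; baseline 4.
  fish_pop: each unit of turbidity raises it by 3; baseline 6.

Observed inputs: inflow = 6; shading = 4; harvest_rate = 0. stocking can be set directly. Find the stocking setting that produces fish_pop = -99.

Substituting into the temp_strat equation gives temp_strat = -4*stocking - 26.
This gives nutrient = 4*stocking + 31.
So turbidity = -4*stocking - 15.
Substituting into the fish_pop equation gives fish_pop = -12*stocking - 39.
Solve -12*stocking - 39 = -99: stocking = (-99 + 39) / -12 = 5.

stocking = 5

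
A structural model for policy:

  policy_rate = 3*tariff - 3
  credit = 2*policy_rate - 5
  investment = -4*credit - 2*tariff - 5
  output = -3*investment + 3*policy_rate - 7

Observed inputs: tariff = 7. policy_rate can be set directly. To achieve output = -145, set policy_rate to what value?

policy_rate = -5

Intervening on policy_rate fixes its value directly, overriding its dependence on tariff.
Substituting into the investment equation gives investment = -8*policy_rate + 1.
So output = 27*policy_rate - 10.
Solve 27*policy_rate - 10 = -145: policy_rate = (-145 + 10) / 27 = -5.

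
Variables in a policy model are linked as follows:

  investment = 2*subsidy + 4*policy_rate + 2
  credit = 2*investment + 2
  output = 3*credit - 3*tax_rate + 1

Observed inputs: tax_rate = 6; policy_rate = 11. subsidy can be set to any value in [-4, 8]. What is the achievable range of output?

Substituting into the investment equation gives investment = 2*subsidy + 46.
Substituting into the credit equation gives credit = 4*subsidy + 94.
output becomes 12*subsidy + 265.
Linear in subsidy, so extremes are at the endpoints: subsidy = -4 gives output = 217; subsidy = 8 gives output = 361.

217 to 361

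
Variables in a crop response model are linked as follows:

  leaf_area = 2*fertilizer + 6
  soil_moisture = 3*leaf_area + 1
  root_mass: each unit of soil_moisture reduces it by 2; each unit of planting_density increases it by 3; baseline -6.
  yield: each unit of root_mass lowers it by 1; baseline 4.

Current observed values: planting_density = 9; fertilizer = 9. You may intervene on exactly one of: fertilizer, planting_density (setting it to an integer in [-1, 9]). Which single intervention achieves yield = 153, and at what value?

set planting_density = 1

Intervening on fertilizer: yield = 12*fertilizer + 21. Reaching 153 requires fertilizer = 11, outside [-1, 9].
Intervening on planting_density: with other inputs at their observed values, yield = -3*planting_density + 156. Solving for 153 gives planting_density = 1, within [-1, 9].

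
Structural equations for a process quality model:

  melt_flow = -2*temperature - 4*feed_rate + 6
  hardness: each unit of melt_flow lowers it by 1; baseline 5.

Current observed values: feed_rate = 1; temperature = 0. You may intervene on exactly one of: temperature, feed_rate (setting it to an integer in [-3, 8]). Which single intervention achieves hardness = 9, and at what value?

set temperature = 3

Intervening on temperature: with other inputs at their observed values, hardness = 2*temperature + 3. Solving for 9 gives temperature = 3, within [-3, 8].
Intervening on feed_rate: hardness = 4*feed_rate - 1. Reaching 9 requires feed_rate = 5/2, not an integer.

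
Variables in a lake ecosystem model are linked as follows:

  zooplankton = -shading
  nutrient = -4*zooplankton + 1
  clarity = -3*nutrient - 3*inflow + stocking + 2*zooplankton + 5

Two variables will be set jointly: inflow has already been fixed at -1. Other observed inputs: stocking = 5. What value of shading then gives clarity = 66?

With inflow held at -1:
Substituting into the nutrient equation gives nutrient = 4*shading + 1.
So clarity = -14*shading + 10.
Solve -14*shading + 10 = 66: shading = (66 - 10) / -14 = -4.

shading = -4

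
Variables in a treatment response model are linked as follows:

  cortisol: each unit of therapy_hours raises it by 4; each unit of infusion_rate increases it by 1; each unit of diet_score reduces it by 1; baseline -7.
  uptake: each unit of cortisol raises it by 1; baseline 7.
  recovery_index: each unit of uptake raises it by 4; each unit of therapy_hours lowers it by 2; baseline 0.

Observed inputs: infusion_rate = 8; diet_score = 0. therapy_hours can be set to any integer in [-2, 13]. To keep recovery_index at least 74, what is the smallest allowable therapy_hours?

therapy_hours = 3

Substituting into the cortisol equation gives cortisol = 4*therapy_hours + 1.
Substituting into the uptake equation gives uptake = 4*therapy_hours + 8.
So recovery_index = 14*therapy_hours + 32.
Require 14*therapy_hours + 32 ≥ 74, so therapy_hours ≥ 3.
The smallest integer in [-2, 13] satisfying this is 3.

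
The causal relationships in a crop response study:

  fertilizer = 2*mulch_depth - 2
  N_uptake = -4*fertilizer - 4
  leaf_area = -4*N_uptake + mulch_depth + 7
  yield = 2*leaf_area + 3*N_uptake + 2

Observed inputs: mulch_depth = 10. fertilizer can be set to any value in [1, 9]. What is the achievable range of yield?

76 to 236

Intervening on fertilizer fixes its value directly, overriding its dependence on mulch_depth.
Substituting into the leaf_area equation gives leaf_area = 16*fertilizer + 33.
So yield = 20*fertilizer + 56.
Linear in fertilizer, so extremes are at the endpoints: fertilizer = 1 gives yield = 76; fertilizer = 9 gives yield = 236.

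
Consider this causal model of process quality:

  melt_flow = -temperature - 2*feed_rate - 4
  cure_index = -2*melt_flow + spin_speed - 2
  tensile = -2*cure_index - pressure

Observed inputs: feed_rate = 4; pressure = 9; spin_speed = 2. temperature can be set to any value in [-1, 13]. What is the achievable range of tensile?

-109 to -53

Substituting into the melt_flow equation gives melt_flow = -temperature - 12.
Substituting into the cure_index equation gives cure_index = 2*temperature + 24.
This gives tensile = -4*temperature - 57.
Linear in temperature, so extremes are at the endpoints: temperature = -1 gives tensile = -53; temperature = 13 gives tensile = -109.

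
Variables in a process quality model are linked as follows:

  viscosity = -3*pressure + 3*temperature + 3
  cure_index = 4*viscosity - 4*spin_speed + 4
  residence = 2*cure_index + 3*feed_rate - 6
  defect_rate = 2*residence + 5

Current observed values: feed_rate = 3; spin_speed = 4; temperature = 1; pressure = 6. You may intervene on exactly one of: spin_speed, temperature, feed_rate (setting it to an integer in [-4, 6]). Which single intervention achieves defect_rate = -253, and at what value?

Intervening on spin_speed: defect_rate = -16*spin_speed - 165. Reaching -253 requires spin_speed = 11/2, not an integer.
Intervening on temperature: defect_rate = 48*temperature - 277. Reaching -253 requires temperature = 1/2, not an integer.
Intervening on feed_rate: with other inputs at their observed values, defect_rate = 6*feed_rate - 247. Solving for -253 gives feed_rate = -1, within [-4, 6].

set feed_rate = -1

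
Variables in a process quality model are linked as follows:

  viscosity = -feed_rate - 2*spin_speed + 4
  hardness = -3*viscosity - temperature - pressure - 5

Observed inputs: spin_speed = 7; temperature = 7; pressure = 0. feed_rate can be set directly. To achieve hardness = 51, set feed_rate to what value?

feed_rate = 11

Substituting into the viscosity equation gives viscosity = -feed_rate - 10.
Substituting into the hardness equation gives hardness = 3*feed_rate + 18.
Solve 3*feed_rate + 18 = 51: feed_rate = (51 - 18) / 3 = 11.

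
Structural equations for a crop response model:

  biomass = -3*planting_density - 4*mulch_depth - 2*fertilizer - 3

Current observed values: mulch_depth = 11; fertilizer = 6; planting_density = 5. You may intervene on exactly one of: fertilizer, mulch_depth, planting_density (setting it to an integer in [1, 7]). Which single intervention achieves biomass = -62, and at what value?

Intervening on fertilizer: biomass = -2*fertilizer - 62. Reaching -62 requires fertilizer = 0, outside [1, 7].
Intervening on mulch_depth: biomass = -4*mulch_depth - 30. Reaching -62 requires mulch_depth = 8, outside [1, 7].
Intervening on planting_density: with other inputs at their observed values, biomass = -3*planting_density - 59. Solving for -62 gives planting_density = 1, within [1, 7].

set planting_density = 1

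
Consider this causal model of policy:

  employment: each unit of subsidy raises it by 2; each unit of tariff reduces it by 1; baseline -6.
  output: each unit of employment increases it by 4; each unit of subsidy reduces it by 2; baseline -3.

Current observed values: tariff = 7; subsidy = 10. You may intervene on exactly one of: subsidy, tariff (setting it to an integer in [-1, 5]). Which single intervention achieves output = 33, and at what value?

Intervening on subsidy: output = 6*subsidy - 55. Reaching 33 requires subsidy = 44/3, not an integer.
Intervening on tariff: with other inputs at their observed values, output = -4*tariff + 33. Solving for 33 gives tariff = 0, within [-1, 5].

set tariff = 0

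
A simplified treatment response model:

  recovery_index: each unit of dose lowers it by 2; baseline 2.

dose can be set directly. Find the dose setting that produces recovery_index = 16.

dose = -7

Solve -2*dose + 2 = 16: dose = (16 - 2) / -2 = -7.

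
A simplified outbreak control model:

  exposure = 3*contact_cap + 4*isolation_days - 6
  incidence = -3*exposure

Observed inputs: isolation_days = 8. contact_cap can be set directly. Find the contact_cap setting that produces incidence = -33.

Substituting into the exposure equation gives exposure = 3*contact_cap + 26.
So incidence = -9*contact_cap - 78.
Solve -9*contact_cap - 78 = -33: contact_cap = (-33 + 78) / -9 = -5.

contact_cap = -5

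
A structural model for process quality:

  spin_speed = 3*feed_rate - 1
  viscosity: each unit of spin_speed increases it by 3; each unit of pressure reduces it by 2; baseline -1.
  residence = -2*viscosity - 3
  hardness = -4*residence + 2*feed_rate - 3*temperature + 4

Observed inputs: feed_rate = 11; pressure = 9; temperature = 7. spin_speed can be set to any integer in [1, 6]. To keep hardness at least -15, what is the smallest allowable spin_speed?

Intervening on spin_speed fixes its value directly, overriding its dependence on feed_rate.
Substituting into the viscosity equation gives viscosity = 3*spin_speed - 19.
This gives residence = -6*spin_speed + 35.
So hardness = 24*spin_speed - 135.
Require 24*spin_speed - 135 ≥ -15, so spin_speed ≥ 5.
The smallest integer in [1, 6] satisfying this is 5.

spin_speed = 5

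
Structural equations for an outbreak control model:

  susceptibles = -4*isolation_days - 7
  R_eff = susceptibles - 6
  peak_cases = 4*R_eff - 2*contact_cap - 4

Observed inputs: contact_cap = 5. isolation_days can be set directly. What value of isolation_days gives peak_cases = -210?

Substituting into the R_eff equation gives R_eff = -4*isolation_days - 13.
Substituting into the peak_cases equation gives peak_cases = -16*isolation_days - 66.
Solve -16*isolation_days - 66 = -210: isolation_days = (-210 + 66) / -16 = 9.

isolation_days = 9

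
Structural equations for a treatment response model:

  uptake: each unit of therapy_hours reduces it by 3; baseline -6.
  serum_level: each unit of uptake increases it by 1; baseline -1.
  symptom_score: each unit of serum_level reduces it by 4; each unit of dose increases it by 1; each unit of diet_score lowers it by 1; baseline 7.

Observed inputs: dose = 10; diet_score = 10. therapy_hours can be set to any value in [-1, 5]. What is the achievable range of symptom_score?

23 to 95

Substituting into the serum_level equation gives serum_level = -3*therapy_hours - 7.
Substituting into the symptom_score equation gives symptom_score = 12*therapy_hours + 35.
Linear in therapy_hours, so extremes are at the endpoints: therapy_hours = -1 gives symptom_score = 23; therapy_hours = 5 gives symptom_score = 95.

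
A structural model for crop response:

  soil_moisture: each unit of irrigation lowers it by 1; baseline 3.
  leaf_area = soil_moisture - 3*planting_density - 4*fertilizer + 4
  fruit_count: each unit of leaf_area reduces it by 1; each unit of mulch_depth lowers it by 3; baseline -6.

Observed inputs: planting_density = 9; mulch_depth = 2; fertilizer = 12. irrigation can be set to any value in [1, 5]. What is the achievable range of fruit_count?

Substituting into the leaf_area equation gives leaf_area = -irrigation - 68.
This gives fruit_count = irrigation + 56.
Linear in irrigation, so extremes are at the endpoints: irrigation = 1 gives fruit_count = 57; irrigation = 5 gives fruit_count = 61.

57 to 61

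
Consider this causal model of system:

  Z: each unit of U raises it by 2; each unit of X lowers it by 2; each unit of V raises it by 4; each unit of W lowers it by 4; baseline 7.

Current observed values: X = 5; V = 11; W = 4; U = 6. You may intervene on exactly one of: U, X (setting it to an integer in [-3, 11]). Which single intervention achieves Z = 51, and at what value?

set X = -2

Intervening on U: Z = 2*U + 25. Reaching 51 requires U = 13, outside [-3, 11].
Intervening on X: with other inputs at their observed values, Z = -2*X + 47. Solving for 51 gives X = -2, within [-3, 11].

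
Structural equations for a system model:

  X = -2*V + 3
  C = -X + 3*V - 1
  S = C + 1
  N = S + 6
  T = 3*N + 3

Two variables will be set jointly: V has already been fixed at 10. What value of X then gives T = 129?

X = -6

With V held at 10:
Intervening on X fixes its value directly, overriding its dependence on V.
Substituting into the C equation gives C = -X + 29.
Substituting into the S equation gives S = -X + 30.
So N = -X + 36.
T becomes -3*X + 111.
Solve -3*X + 111 = 129: X = (129 - 111) / -3 = -6.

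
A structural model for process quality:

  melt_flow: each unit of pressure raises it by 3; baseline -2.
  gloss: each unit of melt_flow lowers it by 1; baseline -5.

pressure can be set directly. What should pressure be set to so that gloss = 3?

Substituting into the gloss equation gives gloss = -3*pressure - 3.
Solve -3*pressure - 3 = 3: pressure = (3 + 3) / -3 = -2.

pressure = -2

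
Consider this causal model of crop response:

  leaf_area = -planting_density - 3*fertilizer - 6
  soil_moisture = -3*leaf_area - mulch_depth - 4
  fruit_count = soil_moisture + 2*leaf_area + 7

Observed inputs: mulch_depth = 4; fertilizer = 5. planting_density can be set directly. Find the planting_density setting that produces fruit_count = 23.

planting_density = 3

Substituting into the leaf_area equation gives leaf_area = -planting_density - 21.
So soil_moisture = 3*planting_density + 55.
Substituting into the fruit_count equation gives fruit_count = planting_density + 20.
Solve planting_density + 20 = 23: planting_density = (23 - 20) / 1 = 3.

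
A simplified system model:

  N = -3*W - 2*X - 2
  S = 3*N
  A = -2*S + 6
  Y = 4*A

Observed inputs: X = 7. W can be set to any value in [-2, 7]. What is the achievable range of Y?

264 to 912

Substituting into the N equation gives N = -3*W - 16.
S becomes -9*W - 48.
So A = 18*W + 102.
So Y = 72*W + 408.
Linear in W, so extremes are at the endpoints: W = -2 gives Y = 264; W = 7 gives Y = 912.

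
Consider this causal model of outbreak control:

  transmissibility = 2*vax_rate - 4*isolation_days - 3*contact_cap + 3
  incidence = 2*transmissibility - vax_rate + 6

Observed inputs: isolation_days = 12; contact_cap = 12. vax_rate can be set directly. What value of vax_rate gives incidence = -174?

Substituting into the transmissibility equation gives transmissibility = 2*vax_rate - 81.
Substituting into the incidence equation gives incidence = 3*vax_rate - 156.
Solve 3*vax_rate - 156 = -174: vax_rate = (-174 + 156) / 3 = -6.

vax_rate = -6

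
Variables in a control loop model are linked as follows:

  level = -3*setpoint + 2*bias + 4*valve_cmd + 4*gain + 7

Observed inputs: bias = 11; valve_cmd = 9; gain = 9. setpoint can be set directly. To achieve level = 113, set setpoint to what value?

Substituting into the level equation gives level = -3*setpoint + 101.
Solve -3*setpoint + 101 = 113: setpoint = (113 - 101) / -3 = -4.

setpoint = -4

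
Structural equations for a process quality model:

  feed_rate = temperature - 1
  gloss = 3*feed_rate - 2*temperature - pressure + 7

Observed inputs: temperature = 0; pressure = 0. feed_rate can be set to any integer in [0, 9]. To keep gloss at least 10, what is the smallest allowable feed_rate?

feed_rate = 1

Intervening on feed_rate fixes its value directly, overriding its dependence on temperature.
Substituting into the gloss equation gives gloss = 3*feed_rate + 7.
Require 3*feed_rate + 7 ≥ 10, so feed_rate ≥ 1.
The smallest integer in [0, 9] satisfying this is 1.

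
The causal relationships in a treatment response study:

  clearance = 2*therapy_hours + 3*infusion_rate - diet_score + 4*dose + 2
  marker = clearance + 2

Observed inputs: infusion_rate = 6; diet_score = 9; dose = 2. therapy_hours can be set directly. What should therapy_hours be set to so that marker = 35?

Substituting into the clearance equation gives clearance = 2*therapy_hours + 19.
Substituting into the marker equation gives marker = 2*therapy_hours + 21.
Solve 2*therapy_hours + 21 = 35: therapy_hours = (35 - 21) / 2 = 7.

therapy_hours = 7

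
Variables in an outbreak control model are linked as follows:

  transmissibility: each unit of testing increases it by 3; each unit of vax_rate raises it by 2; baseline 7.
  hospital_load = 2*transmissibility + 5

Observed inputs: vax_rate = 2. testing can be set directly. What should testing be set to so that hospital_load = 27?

Substituting into the transmissibility equation gives transmissibility = 3*testing + 11.
So hospital_load = 6*testing + 27.
Solve 6*testing + 27 = 27: testing = (27 - 27) / 6 = 0.

testing = 0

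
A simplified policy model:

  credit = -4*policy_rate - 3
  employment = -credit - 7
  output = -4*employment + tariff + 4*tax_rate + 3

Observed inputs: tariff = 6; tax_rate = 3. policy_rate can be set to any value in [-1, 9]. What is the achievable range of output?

Substituting into the employment equation gives employment = 4*policy_rate - 4.
Substituting into the output equation gives output = -16*policy_rate + 37.
Linear in policy_rate, so extremes are at the endpoints: policy_rate = -1 gives output = 53; policy_rate = 9 gives output = -107.

-107 to 53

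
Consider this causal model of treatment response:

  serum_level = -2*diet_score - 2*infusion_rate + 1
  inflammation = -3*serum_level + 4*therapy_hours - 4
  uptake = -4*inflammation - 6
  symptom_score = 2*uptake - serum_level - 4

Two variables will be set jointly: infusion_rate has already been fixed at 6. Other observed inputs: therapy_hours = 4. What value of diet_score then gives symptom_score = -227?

With infusion_rate held at 6:
Substituting into the serum_level equation gives serum_level = -2*diet_score - 11.
Substituting into the inflammation equation gives inflammation = 6*diet_score + 45.
This gives uptake = -24*diet_score - 186.
Substituting into the symptom_score equation gives symptom_score = -46*diet_score - 365.
Solve -46*diet_score - 365 = -227: diet_score = (-227 + 365) / -46 = -3.

diet_score = -3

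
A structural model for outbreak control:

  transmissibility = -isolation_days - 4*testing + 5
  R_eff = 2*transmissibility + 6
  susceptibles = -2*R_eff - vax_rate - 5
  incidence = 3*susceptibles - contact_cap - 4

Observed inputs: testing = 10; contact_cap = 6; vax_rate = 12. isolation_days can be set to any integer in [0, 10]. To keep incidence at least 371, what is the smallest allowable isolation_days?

isolation_days = 4

Substituting into the transmissibility equation gives transmissibility = -isolation_days - 35.
Substituting into the R_eff equation gives R_eff = -2*isolation_days - 64.
Substituting into the susceptibles equation gives susceptibles = 4*isolation_days + 111.
This gives incidence = 12*isolation_days + 323.
Require 12*isolation_days + 323 ≥ 371, so isolation_days ≥ 4.
The smallest integer in [0, 10] satisfying this is 4.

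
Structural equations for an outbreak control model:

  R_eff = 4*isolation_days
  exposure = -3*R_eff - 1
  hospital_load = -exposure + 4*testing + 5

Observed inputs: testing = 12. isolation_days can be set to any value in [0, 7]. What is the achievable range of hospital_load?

Substituting into the exposure equation gives exposure = -12*isolation_days - 1.
hospital_load becomes 12*isolation_days + 54.
Linear in isolation_days, so extremes are at the endpoints: isolation_days = 0 gives hospital_load = 54; isolation_days = 7 gives hospital_load = 138.

54 to 138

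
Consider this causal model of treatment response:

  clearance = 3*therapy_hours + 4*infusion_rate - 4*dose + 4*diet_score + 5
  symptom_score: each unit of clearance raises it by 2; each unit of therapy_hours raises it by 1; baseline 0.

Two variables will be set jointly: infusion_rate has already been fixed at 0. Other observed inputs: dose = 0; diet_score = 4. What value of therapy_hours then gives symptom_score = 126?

With infusion_rate held at 0:
Substituting into the clearance equation gives clearance = 3*therapy_hours + 21.
This gives symptom_score = 7*therapy_hours + 42.
Solve 7*therapy_hours + 42 = 126: therapy_hours = (126 - 42) / 7 = 12.

therapy_hours = 12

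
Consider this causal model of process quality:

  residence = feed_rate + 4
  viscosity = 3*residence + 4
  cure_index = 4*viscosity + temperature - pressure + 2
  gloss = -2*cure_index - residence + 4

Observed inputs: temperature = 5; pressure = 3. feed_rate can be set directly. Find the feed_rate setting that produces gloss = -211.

Substituting into the viscosity equation gives viscosity = 3*feed_rate + 16.
cure_index becomes 12*feed_rate + 68.
This gives gloss = -25*feed_rate - 136.
Solve -25*feed_rate - 136 = -211: feed_rate = (-211 + 136) / -25 = 3.

feed_rate = 3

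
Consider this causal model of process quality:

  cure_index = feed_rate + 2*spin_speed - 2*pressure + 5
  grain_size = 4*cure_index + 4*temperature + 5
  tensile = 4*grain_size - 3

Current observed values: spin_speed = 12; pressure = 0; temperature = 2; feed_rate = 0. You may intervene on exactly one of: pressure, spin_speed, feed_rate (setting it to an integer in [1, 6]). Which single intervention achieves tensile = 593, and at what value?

Intervening on pressure: tensile = -32*pressure + 513. Reaching 593 requires pressure = -5/2, not an integer.
Intervening on spin_speed: tensile = 32*spin_speed + 129. Reaching 593 requires spin_speed = 29/2, not an integer.
Intervening on feed_rate: with other inputs at their observed values, tensile = 16*feed_rate + 513. Solving for 593 gives feed_rate = 5, within [1, 6].

set feed_rate = 5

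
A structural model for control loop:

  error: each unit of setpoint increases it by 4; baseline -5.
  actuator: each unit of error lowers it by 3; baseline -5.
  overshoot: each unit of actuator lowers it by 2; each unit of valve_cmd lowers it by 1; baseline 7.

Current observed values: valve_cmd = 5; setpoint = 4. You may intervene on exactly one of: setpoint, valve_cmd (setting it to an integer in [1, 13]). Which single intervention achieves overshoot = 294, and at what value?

Intervening on setpoint: with other inputs at their observed values, overshoot = 24*setpoint - 18. Solving for 294 gives setpoint = 13, within [1, 13].
Intervening on valve_cmd: overshoot = -valve_cmd + 83. Reaching 294 requires valve_cmd = -211, outside [1, 13].

set setpoint = 13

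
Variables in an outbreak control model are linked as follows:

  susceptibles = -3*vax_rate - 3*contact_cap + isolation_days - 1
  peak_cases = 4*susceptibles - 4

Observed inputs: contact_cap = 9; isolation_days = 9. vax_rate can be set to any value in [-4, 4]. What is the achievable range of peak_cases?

-128 to -32

Substituting into the susceptibles equation gives susceptibles = -3*vax_rate - 19.
Substituting into the peak_cases equation gives peak_cases = -12*vax_rate - 80.
Linear in vax_rate, so extremes are at the endpoints: vax_rate = -4 gives peak_cases = -32; vax_rate = 4 gives peak_cases = -128.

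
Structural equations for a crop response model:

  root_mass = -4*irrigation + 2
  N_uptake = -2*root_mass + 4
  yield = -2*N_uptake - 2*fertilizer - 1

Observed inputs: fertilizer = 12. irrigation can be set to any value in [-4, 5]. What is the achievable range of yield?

-105 to 39

Substituting into the N_uptake equation gives N_uptake = 8*irrigation.
So yield = -16*irrigation - 25.
Linear in irrigation, so extremes are at the endpoints: irrigation = -4 gives yield = 39; irrigation = 5 gives yield = -105.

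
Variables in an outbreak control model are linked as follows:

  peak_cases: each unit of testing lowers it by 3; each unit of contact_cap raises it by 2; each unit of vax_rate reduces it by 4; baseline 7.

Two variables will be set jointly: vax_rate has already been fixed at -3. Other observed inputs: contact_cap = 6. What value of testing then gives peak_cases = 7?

testing = 8

With vax_rate held at -3:
Substituting into the peak_cases equation gives peak_cases = -3*testing + 31.
Solve -3*testing + 31 = 7: testing = (7 - 31) / -3 = 8.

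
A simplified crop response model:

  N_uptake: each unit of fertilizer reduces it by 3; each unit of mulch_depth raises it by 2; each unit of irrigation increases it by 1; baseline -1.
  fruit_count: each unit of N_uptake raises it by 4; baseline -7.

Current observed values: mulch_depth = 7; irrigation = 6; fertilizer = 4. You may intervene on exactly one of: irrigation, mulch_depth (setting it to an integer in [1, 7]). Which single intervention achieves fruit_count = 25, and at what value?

Intervening on irrigation: with other inputs at their observed values, fruit_count = 4*irrigation - 3. Solving for 25 gives irrigation = 7, within [1, 7].
Intervening on mulch_depth: fruit_count = 8*mulch_depth - 35. Reaching 25 requires mulch_depth = 15/2, not an integer.

set irrigation = 7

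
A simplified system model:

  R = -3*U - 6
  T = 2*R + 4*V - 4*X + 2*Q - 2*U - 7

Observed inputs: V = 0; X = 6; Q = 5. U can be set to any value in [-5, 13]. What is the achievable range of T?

Substituting into the T equation gives T = -8*U - 33.
Linear in U, so extremes are at the endpoints: U = -5 gives T = 7; U = 13 gives T = -137.

-137 to 7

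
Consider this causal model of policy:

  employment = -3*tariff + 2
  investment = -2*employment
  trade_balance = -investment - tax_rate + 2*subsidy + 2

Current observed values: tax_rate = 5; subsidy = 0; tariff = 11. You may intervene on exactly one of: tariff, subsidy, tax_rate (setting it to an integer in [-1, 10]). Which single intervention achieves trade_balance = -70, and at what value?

Intervening on tariff: trade_balance = -6*tariff + 1. Reaching -70 requires tariff = 71/6, not an integer.
Intervening on subsidy: trade_balance = 2*subsidy - 65. Reaching -70 requires subsidy = -5/2, not an integer.
Intervening on tax_rate: with other inputs at their observed values, trade_balance = -tax_rate - 60. Solving for -70 gives tax_rate = 10, within [-1, 10].

set tax_rate = 10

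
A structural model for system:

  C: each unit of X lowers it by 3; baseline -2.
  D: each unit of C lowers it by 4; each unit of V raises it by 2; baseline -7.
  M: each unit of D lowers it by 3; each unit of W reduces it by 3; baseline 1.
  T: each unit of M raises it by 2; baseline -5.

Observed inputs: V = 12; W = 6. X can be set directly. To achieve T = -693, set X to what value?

X = 7

Substituting into the D equation gives D = 12*X + 25.
Substituting into the M equation gives M = -36*X - 92.
Substituting into the T equation gives T = -72*X - 189.
Solve -72*X - 189 = -693: X = (-693 + 189) / -72 = 7.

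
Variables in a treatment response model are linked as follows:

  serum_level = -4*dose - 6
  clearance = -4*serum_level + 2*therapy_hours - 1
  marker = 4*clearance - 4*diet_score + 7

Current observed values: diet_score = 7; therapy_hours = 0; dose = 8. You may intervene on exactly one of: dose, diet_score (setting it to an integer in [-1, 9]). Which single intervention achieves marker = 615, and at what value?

Intervening on dose: marker = 64*dose + 71. Reaching 615 requires dose = 17/2, not an integer.
Intervening on diet_score: with other inputs at their observed values, marker = -4*diet_score + 611. Solving for 615 gives diet_score = -1, within [-1, 9].

set diet_score = -1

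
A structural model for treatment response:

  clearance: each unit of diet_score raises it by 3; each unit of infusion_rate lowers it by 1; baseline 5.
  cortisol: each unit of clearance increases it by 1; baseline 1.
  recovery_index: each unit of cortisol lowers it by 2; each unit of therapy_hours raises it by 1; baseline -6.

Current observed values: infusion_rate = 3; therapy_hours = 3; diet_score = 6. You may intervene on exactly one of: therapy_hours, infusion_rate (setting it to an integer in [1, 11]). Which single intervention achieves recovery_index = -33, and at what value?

Intervening on therapy_hours: recovery_index = therapy_hours - 48. Reaching -33 requires therapy_hours = 15, outside [1, 11].
Intervening on infusion_rate: with other inputs at their observed values, recovery_index = 2*infusion_rate - 51. Solving for -33 gives infusion_rate = 9, within [1, 11].

set infusion_rate = 9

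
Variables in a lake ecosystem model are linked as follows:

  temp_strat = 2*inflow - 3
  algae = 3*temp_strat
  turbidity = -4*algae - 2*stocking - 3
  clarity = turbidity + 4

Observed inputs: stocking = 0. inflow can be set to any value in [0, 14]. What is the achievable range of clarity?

-299 to 37

Substituting into the algae equation gives algae = 6*inflow - 9.
So turbidity = -24*inflow + 33.
This gives clarity = -24*inflow + 37.
Linear in inflow, so extremes are at the endpoints: inflow = 0 gives clarity = 37; inflow = 14 gives clarity = -299.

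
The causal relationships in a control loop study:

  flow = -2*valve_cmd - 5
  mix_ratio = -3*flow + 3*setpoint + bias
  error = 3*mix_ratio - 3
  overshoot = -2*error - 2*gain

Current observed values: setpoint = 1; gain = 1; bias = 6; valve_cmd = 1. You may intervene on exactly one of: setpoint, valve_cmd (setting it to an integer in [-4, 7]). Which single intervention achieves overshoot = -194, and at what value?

set setpoint = 2

Intervening on setpoint: with other inputs at their observed values, overshoot = -18*setpoint - 158. Solving for -194 gives setpoint = 2, within [-4, 7].
Intervening on valve_cmd: overshoot = -36*valve_cmd - 140. Reaching -194 requires valve_cmd = 3/2, not an integer.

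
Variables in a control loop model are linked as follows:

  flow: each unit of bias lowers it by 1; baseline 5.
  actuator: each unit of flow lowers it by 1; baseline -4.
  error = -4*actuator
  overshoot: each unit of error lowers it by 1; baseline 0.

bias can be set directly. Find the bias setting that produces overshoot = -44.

Substituting into the actuator equation gives actuator = bias - 9.
Substituting into the error equation gives error = -4*bias + 36.
Substituting into the overshoot equation gives overshoot = 4*bias - 36.
Solve 4*bias - 36 = -44: bias = (-44 + 36) / 4 = -2.

bias = -2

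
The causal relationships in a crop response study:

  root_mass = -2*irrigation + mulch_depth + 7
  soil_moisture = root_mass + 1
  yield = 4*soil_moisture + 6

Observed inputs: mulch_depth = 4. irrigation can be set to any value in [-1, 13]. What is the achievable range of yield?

-50 to 62

Substituting into the root_mass equation gives root_mass = -2*irrigation + 11.
So soil_moisture = -2*irrigation + 12.
So yield = -8*irrigation + 54.
Linear in irrigation, so extremes are at the endpoints: irrigation = -1 gives yield = 62; irrigation = 13 gives yield = -50.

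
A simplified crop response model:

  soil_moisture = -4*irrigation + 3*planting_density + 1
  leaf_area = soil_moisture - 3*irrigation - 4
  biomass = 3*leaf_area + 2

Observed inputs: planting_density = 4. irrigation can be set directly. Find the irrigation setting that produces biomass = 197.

irrigation = -8

Substituting into the soil_moisture equation gives soil_moisture = -4*irrigation + 13.
Substituting into the leaf_area equation gives leaf_area = -7*irrigation + 9.
So biomass = -21*irrigation + 29.
Solve -21*irrigation + 29 = 197: irrigation = (197 - 29) / -21 = -8.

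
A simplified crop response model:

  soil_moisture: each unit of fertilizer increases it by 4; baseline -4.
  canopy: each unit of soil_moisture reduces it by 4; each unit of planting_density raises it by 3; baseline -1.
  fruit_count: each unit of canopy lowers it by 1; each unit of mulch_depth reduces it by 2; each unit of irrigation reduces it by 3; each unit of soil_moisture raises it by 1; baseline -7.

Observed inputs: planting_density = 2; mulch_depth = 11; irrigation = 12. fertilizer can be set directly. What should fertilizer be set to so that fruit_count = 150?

fertilizer = 12

Substituting into the canopy equation gives canopy = -16*fertilizer + 21.
fruit_count becomes 20*fertilizer - 90.
Solve 20*fertilizer - 90 = 150: fertilizer = (150 + 90) / 20 = 12.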